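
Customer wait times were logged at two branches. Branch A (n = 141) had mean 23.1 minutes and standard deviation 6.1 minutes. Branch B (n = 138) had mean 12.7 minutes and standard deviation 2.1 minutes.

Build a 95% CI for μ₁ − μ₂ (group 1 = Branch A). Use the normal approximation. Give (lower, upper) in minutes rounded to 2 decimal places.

Standard errors of each mean: 6.1/√141 = 0.5137 and 2.1/√138 = 0.1788.
SE(x̄₁ − x̄₂) = √(0.5137² + 0.1788²) = 0.5439 for independent samples with unequal variances.
With z* = 1.960, the margin is 1.960 × 0.5439 = 1.0660.
x̄₁ − x̄₂ = 23.1 − 12.7 = 10.4000; the interval is 10.4000 ± 1.0660 = (9.33, 11.47).

(9.33, 11.47)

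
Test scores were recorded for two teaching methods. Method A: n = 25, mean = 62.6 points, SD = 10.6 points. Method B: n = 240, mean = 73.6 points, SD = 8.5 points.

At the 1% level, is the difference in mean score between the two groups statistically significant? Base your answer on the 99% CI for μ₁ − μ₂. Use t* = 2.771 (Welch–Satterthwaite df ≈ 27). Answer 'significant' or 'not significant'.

Per-group SEs: s₁/√n₁ = 10.6/√25 = 2.1200, s₂/√n₂ = 8.5/√240 = 0.5487.
Unpooled SE of the difference: √(4.4944 + 0.30107169) = 2.1899.
Margin of error = t* · SE = 2.771 × 2.1899 = 6.0682.
x̄₁ − x̄₂ = 62.6 − 73.6 = -11.0000.
CI: -11.0000 ± 6.0682 = (-17.0682, -4.9318).
The interval (-17.0682, -4.9318) does not contain 0, so the difference is significant.

significant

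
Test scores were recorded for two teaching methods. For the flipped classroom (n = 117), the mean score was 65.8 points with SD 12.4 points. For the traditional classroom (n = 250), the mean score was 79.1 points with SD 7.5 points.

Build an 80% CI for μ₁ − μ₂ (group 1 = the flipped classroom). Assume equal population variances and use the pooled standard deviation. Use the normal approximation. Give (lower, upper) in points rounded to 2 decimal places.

s_p = √[((n₁−1)s₁² + (n₂−1)s₂²)/(n₁+n₂−2)] = √[(116·12.4² + 249·7.5²)/365] = 9.3402.
SE = 9.3402·√(1/117 + 1/250) = 1.0462.
With z* = 1.282, margin = 1.282 × 1.0462 = 1.3412.
x̄₁ − x̄₂ = 65.8 − 79.1 = -13.3000; interval -13.3000 ± 1.3412 = (-14.64, -11.96).

(-14.64, -11.96)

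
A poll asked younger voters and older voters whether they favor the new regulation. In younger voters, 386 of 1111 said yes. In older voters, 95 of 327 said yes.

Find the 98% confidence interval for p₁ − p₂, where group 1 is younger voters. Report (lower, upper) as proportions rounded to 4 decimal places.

(-0.0103, 0.1241)

First, p̂₁ = 386/1111 = 0.3474; p̂₂ = 95/327 = 0.2905.
The two standard errors are √(0.3474×0.6526/1111) = 0.01429 and √(0.2905×0.7095/327) = 0.02511.
Because the samples are independent, SE_diff = √(0.01429² + 0.02511²) = 0.02889.
Using z* = 2.326 for 98%, ME = 2.326 × 0.02889 = 0.06720.
p̂₁ − p̂₂ = 0.0569; interval 0.0569 ± 0.06720 gives (-0.0103, 0.1241).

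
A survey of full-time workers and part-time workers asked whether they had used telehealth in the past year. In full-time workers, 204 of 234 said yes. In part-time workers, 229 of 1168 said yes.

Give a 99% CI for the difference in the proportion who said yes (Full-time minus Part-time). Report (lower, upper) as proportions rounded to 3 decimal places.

(0.612, 0.739)

First, p̂₁ = 204/234 = 0.8718; p̂₂ = 229/1168 = 0.1961.
The two standard errors are √(0.8718×0.1282/234) = 0.02185 and √(0.1961×0.8039/1168) = 0.01162.
Because the samples are independent, SE_diff = √(0.02185² + 0.01162²) = 0.02475.
Using z* = 2.576 for 99%, ME = 2.576 × 0.02475 = 0.06376.
p̂₁ − p̂₂ = 0.6757; interval 0.6757 ± 0.06376 gives (0.612, 0.739).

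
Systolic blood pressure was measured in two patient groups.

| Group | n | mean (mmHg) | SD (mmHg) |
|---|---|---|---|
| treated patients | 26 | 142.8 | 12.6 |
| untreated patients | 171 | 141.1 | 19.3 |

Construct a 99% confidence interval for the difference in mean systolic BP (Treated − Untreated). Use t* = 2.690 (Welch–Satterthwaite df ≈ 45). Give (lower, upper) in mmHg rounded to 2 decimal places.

Standard errors of each mean: 12.6/√26 = 2.4711 and 19.3/√171 = 1.4759.
SE(x̄₁ − x̄₂) = √(2.4711² + 1.4759²) = 2.8783 for independent samples with unequal variances.
With t* = 2.690, the margin is 2.690 × 2.8783 = 7.7426.
x̄₁ − x̄₂ = 142.8 − 141.1 = 1.7000; the interval is 1.7000 ± 7.7426 = (-6.04, 9.44).

(-6.04, 9.44)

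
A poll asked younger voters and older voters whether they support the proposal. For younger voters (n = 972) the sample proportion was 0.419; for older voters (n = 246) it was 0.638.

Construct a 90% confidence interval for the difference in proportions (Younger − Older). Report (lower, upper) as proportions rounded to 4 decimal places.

(-0.2757, -0.1623)

SE₁ = √(p̂₁(1−p̂₁)/n₁) = √(0.4190·0.5810/972) = 0.01583; SE₂ = √(0.6380·0.3620/246) = 0.03064.
Independent samples: SE of the difference = √(SE₁² + SE₂²) = √(0.0002505889 + 0.0009388096) = 0.03449.
z* for 90% confidence is 1.645, so the margin of error is 1.645 × 0.03449 = 0.05674.
Point estimate p̂₁ − p̂₂ = 0.4190 − 0.6380 = -0.2190.
-0.2190 ± 0.05674 → (-0.2757, -0.1623).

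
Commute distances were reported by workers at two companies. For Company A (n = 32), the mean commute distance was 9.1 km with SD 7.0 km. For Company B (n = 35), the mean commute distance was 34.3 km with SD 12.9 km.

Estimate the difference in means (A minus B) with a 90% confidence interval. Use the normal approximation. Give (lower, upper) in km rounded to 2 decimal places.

SE₁ = s₁/√n₁ = 7.0/√32 = 1.2374; SE₂ = 12.9/√35 = 2.1805.
Independent samples, unequal variances: SE_diff = √(SE₁² + SE₂²) = √(1.53115876 + 4.75458025) = 2.5071.
z* = 1.645, so margin of error = 1.645 × 2.5071 = 4.1242.
Difference in means = 9.1 − 34.3 = -25.2000.
-25.2000 ± 4.1242 → (-29.32, -21.08).

(-29.32, -21.08)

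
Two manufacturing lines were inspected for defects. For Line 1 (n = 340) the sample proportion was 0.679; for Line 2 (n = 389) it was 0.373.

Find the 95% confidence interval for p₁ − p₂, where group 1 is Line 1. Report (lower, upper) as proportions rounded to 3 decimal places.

(0.237, 0.375)

Each SE is √(p̂(1−p̂)/n): √(0.6790·0.3210/340) = 0.02532 and √(0.3730·0.6270/389) = 0.02452.
SE(p̂₁ − p̂₂) = √(SE₁² + SE₂²) = √(0.0006411024 + 0.0006012304) = 0.03525, since the two samples are independent.
At 95% confidence z* = 1.960; margin = 1.960 × 0.03525 = 0.06909.
The difference is 0.6790 − 0.3730 = 0.3060, so the interval is 0.3060 ± 0.06909 = (0.237, 0.375).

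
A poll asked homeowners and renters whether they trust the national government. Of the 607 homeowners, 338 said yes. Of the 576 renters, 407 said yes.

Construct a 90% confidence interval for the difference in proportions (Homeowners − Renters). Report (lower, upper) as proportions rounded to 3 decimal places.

First, p̂₁ = 338/607 = 0.5568; p̂₂ = 407/576 = 0.7066.
The two standard errors are √(0.5568×0.4432/607) = 0.02016 and √(0.7066×0.2934/576) = 0.01897.
Because the samples are independent, SE_diff = √(0.02016² + 0.01897²) = 0.02768.
Using z* = 1.645 for 90%, ME = 1.645 × 0.02768 = 0.04553.
p̂₁ − p̂₂ = -0.1498; interval -0.1498 ± 0.04553 gives (-0.195, -0.104).

(-0.195, -0.104)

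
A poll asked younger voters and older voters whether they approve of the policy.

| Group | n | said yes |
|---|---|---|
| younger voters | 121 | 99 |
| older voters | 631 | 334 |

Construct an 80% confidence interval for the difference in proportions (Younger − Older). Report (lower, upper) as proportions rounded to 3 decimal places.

(0.237, 0.341)

p̂₁ = 99/121 = 0.8182 and p̂₂ = 334/631 = 0.5293.
SE₁ = √(p̂₁(1−p̂₁)/n₁) = √(0.8182·0.1818/121) = 0.03506; SE₂ = √(0.5293·0.4707/631) = 0.01987.
Independent samples: SE of the difference = √(SE₁² + SE₂²) = √(0.0012292036 + 0.0003948169) = 0.04030.
z* for 80% confidence is 1.282, so the margin of error is 1.282 × 0.04030 = 0.05166.
Point estimate p̂₁ − p̂₂ = 0.8182 − 0.5293 = 0.2889.
0.2889 ± 0.05166 → (0.237, 0.341).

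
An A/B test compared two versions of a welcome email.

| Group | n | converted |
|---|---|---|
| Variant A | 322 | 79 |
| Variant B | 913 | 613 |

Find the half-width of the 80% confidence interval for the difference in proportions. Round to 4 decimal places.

0.0366

Sample proportions: 79/322 = 0.2453, 613/913 = 0.6714.
Each SE is √(p̂(1−p̂)/n): √(0.2453·0.7547/322) = 0.02398 and √(0.6714·0.3286/913) = 0.01554.
SE(p̂₁ − p̂₂) = √(SE₁² + SE₂²) = √(0.0005750404 + 0.0002414916) = 0.02858, since the two samples are independent.
At 80% confidence z* = 1.282; margin = 1.282 × 0.02858 = 0.03664.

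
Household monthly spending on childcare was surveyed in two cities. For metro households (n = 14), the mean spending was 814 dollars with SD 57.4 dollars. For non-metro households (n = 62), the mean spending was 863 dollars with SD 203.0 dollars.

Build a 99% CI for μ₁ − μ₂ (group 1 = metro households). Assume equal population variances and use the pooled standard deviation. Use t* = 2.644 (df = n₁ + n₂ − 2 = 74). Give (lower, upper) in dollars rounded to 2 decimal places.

s_p = √[((n₁−1)s₁² + (n₂−1)s₂²)/(n₁+n₂−2)] = √[(13·57.4² + 61·203.0²)/74] = 185.8720.
SE = 185.8720·√(1/14 + 1/62) = 54.9998.
With t* = 2.644, margin = 2.644 × 54.9998 = 145.4195.
x̄₁ − x̄₂ = 814 − 863 = -49.0000; interval -49.0000 ± 145.4195 = (-194.42, 96.42).

(-194.42, 96.42)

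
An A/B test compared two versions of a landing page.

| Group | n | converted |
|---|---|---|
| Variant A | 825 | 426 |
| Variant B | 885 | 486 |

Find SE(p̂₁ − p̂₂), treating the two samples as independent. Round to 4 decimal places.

First, p̂₁ = 426/825 = 0.5164; p̂₂ = 486/885 = 0.5492.
The two standard errors are √(0.5164×0.4836/825) = 0.01740 and √(0.5492×0.4508/885) = 0.01673.
Because the samples are independent, SE_diff = √(0.01740² + 0.01673²) = 0.02414.

0.0241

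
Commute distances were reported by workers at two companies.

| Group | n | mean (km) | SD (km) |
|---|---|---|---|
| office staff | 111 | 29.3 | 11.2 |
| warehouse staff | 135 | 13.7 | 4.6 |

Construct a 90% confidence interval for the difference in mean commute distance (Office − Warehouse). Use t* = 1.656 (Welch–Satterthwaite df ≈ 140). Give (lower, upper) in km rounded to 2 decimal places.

SE₁ = s₁/√n₁ = 11.2/√111 = 1.0631; SE₂ = 4.6/√135 = 0.3959.
Independent samples, unequal variances: SE_diff = √(SE₁² + SE₂²) = √(1.13018161 + 0.15673681) = 1.1344.
t* = 1.656, so margin of error = 1.656 × 1.1344 = 1.8786.
Difference in means = 29.3 − 13.7 = 15.6000.
15.6000 ± 1.8786 → (13.72, 17.48).

(13.72, 17.48)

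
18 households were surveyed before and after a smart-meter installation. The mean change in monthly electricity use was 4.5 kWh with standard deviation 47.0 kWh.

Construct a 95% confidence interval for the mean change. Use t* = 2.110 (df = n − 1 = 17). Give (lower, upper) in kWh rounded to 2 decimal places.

Paired design: SE = s_d/√n = 47.0/√18 = 11.0780.
t* = 2.110; margin of error = 2.110 × 11.0780 = 23.3746.
4.5 ± 23.3746 → (-18.87, 27.87).

(-18.87, 27.87)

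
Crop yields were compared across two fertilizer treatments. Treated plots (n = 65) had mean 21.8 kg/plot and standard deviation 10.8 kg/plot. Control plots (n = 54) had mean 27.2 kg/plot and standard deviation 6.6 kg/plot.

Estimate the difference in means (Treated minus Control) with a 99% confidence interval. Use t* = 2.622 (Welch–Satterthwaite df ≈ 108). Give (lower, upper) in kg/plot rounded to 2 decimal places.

(-9.63, -1.17)

SE₁ = s₁/√n₁ = 10.8/√65 = 1.3396; SE₂ = 6.6/√54 = 0.8981.
Independent samples, unequal variances: SE_diff = √(SE₁² + SE₂²) = √(1.79452816 + 0.80658361) = 1.6128.
t* = 2.622, so margin of error = 2.622 × 1.6128 = 4.2288.
Difference in means = 21.8 − 27.2 = -5.4000.
-5.4000 ± 4.2288 → (-9.63, -1.17).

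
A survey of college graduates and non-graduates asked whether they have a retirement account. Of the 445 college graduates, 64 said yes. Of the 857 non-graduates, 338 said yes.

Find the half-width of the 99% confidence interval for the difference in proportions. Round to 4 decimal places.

0.0607

p̂₁ = 64/445 = 0.1438 and p̂₂ = 338/857 = 0.3944.
SE₁ = √(p̂₁(1−p̂₁)/n₁) = √(0.1438·0.8562/445) = 0.01663; SE₂ = √(0.3944·0.6056/857) = 0.01669.
Independent samples: SE of the difference = √(SE₁² + SE₂²) = √(0.0002765569 + 0.0002785561) = 0.02356.
z* for 99% confidence is 2.576, so the margin of error is 2.576 × 0.02356 = 0.06069.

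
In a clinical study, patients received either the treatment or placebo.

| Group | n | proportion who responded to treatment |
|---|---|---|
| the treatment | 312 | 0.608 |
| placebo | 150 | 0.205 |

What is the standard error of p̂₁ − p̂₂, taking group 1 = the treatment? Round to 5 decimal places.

0.04302

SE₁ = √(p̂₁(1−p̂₁)/n₁) = √(0.6080·0.3920/312) = 0.02764; SE₂ = √(0.2050·0.7950/150) = 0.03296.
Independent samples: SE of the difference = √(SE₁² + SE₂²) = √(0.0007639696 + 0.0010863616) = 0.04302.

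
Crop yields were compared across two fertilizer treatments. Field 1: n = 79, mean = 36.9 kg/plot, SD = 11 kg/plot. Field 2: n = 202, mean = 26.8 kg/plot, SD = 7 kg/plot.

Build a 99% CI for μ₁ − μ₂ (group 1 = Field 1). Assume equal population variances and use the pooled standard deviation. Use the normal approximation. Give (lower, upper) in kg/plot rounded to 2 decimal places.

(7.26, 12.94)

s_p = √[((n₁−1)s₁² + (n₂−1)s₂²)/(n₁+n₂−2)] = √[(78·11² + 201·7²)/279] = 8.3144.
SE = 8.3144·√(1/79 + 1/202) = 1.1033.
With z* = 2.576, margin = 2.576 × 1.1033 = 2.8421.
x̄₁ − x̄₂ = 36.9 − 26.8 = 10.1000; interval 10.1000 ± 2.8421 = (7.26, 12.94).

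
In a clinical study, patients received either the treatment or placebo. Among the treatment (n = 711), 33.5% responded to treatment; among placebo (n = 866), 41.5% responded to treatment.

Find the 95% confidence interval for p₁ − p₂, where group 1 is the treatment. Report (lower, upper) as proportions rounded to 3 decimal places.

(-0.128, -0.032)

The two standard errors are √(0.3350×0.6650/711) = 0.01770 and √(0.4150×0.5850/866) = 0.01674.
Because the samples are independent, SE_diff = √(0.01770² + 0.01674²) = 0.02436.
Using z* = 1.960 for 95%, ME = 1.960 × 0.02436 = 0.04775.
p̂₁ − p̂₂ = -0.0800; interval -0.0800 ± 0.04775 gives (-0.128, -0.032).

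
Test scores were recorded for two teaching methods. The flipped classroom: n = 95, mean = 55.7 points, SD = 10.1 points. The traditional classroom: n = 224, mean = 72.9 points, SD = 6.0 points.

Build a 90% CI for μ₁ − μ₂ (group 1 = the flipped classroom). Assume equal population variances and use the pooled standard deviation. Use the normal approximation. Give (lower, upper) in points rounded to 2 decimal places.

Pooled variance s_p² = [94·10.1² + 223·6.0²] / (95+224−2) = 55.5739, so s_p = 7.4548.
SE_diff = s_p·√(1/n₁ + 1/n₂) = 7.4548·√(1/95 + 1/224) = 0.9127.
z* = 1.645; margin = 1.645 × 0.9127 = 1.5014.
Difference = 55.7 − 72.9 = -17.2000.
-17.2000 ± 1.5014 → (-18.70, -15.70).

(-18.70, -15.70)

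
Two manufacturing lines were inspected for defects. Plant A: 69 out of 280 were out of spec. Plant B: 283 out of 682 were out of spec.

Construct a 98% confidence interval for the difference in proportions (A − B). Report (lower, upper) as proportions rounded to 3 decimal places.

Sample proportions: 69/280 = 0.2464, 283/682 = 0.4150.
Each SE is √(p̂(1−p̂)/n): √(0.2464·0.7536/280) = 0.02575 and √(0.4150·0.5850/682) = 0.01887.
SE(p̂₁ − p̂₂) = √(SE₁² + SE₂²) = √(0.0006630625 + 0.0003560769) = 0.03192, since the two samples are independent.
At 98% confidence z* = 2.326; margin = 2.326 × 0.03192 = 0.07425.
The difference is 0.2464 − 0.4150 = -0.1686, so the interval is -0.1686 ± 0.07425 = (-0.243, -0.094).

(-0.243, -0.094)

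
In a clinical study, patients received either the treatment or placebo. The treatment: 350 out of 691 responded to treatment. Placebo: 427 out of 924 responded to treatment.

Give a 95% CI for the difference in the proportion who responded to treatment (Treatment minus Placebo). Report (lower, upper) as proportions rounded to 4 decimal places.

Sample proportions: 350/691 = 0.5065, 427/924 = 0.4621.
Each SE is √(p̂(1−p̂)/n): √(0.5065·0.4935/691) = 0.01902 and √(0.4621·0.5379/924) = 0.01640.
SE(p̂₁ − p̂₂) = √(SE₁² + SE₂²) = √(0.0003617604 + 0.00026896) = 0.02511, since the two samples are independent.
At 95% confidence z* = 1.960; margin = 1.960 × 0.02511 = 0.04922.
The difference is 0.5065 − 0.4621 = 0.0444, so the interval is 0.0444 ± 0.04922 = (-0.0048, 0.0936).

(-0.0048, 0.0936)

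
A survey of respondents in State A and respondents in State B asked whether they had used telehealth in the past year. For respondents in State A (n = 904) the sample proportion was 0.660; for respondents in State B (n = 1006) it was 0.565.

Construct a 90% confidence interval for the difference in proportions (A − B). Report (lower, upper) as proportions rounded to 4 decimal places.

The two standard errors are √(0.6600×0.3400/904) = 0.01576 and √(0.5650×0.4350/1006) = 0.01563.
Because the samples are independent, SE_diff = √(0.01576² + 0.01563²) = 0.02220.
Using z* = 1.645 for 90%, ME = 1.645 × 0.02220 = 0.03652.
p̂₁ − p̂₂ = 0.0950; interval 0.0950 ± 0.03652 gives (0.0585, 0.1315).

(0.0585, 0.1315)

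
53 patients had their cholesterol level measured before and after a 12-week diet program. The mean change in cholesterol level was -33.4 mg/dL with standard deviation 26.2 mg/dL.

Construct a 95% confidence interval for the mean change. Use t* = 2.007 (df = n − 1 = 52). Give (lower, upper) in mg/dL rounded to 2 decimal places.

(-40.62, -26.18)

This is a matched-pairs design, so SE = s_d/√n = 26.2/√53 = 3.5988.
Margin = 2.007 × 3.5988 = 7.2228; the interval is -33.4 ± 7.2228 = (-40.62, -26.18).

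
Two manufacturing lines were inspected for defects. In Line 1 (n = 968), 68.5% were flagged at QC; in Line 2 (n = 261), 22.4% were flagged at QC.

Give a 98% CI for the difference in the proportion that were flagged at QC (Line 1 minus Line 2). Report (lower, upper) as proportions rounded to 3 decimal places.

(0.392, 0.530)

SE₁ = √(p̂₁(1−p̂₁)/n₁) = √(0.6850·0.3150/968) = 0.01493; SE₂ = √(0.2240·0.7760/261) = 0.02581.
Independent samples: SE of the difference = √(SE₁² + SE₂²) = √(0.0002229049 + 0.0006661561) = 0.02982.
z* for 98% confidence is 2.326, so the margin of error is 2.326 × 0.02982 = 0.06936.
Point estimate p̂₁ − p̂₂ = 0.6850 − 0.2240 = 0.4610.
0.4610 ± 0.06936 → (0.392, 0.530).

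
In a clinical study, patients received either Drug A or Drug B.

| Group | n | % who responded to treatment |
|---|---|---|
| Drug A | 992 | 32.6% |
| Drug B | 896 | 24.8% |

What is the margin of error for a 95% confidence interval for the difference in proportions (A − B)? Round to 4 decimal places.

0.0406

SE₁ = √(p̂₁(1−p̂₁)/n₁) = √(0.3260·0.6740/992) = 0.01488; SE₂ = √(0.2480·0.7520/896) = 0.01443.
Independent samples: SE of the difference = √(SE₁² + SE₂²) = √(0.0002214144 + 0.0002082249) = 0.02073.
z* for 95% confidence is 1.960, so the margin of error is 1.960 × 0.02073 = 0.04063.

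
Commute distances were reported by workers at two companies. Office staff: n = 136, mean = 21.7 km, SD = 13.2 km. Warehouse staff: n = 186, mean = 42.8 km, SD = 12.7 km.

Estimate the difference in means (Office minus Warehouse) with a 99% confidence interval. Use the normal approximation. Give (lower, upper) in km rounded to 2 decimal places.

(-24.88, -17.32)

Standard errors of each mean: 13.2/√136 = 1.1319 and 12.7/√186 = 0.9312.
SE(x̄₁ − x̄₂) = √(1.1319² + 0.9312²) = 1.4657 for independent samples with unequal variances.
With z* = 2.576, the margin is 2.576 × 1.4657 = 3.7756.
x̄₁ − x̄₂ = 21.7 − 42.8 = -21.1000; the interval is -21.1000 ± 3.7756 = (-24.88, -17.32).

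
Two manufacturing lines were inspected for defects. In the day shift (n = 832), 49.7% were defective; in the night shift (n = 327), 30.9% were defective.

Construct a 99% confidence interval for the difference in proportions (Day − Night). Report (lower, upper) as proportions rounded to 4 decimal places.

The two standard errors are √(0.4970×0.5030/832) = 0.01733 and √(0.3090×0.6910/327) = 0.02555.
Because the samples are independent, SE_diff = √(0.01733² + 0.02555²) = 0.03087.
Using z* = 2.576 for 99%, ME = 2.576 × 0.03087 = 0.07952.
p̂₁ − p̂₂ = 0.1880; interval 0.1880 ± 0.07952 gives (0.1085, 0.2675).

(0.1085, 0.2675)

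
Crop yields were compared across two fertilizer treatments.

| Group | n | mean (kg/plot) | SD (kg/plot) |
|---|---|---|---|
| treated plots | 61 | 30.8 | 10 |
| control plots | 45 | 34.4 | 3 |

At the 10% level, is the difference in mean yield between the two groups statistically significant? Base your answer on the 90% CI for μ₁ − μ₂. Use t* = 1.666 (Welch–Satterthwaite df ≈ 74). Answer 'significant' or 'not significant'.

Standard errors of each mean: 10/√61 = 1.2804 and 3/√45 = 0.4472.
SE(x̄₁ − x̄₂) = √(1.2804² + 0.4472²) = 1.3562 for independent samples with unequal variances.
With t* = 1.666, the margin is 1.666 × 1.3562 = 2.2594.
x̄₁ − x̄₂ = 30.8 − 34.4 = -3.6000; the interval is -3.6000 ± 2.2594 = (-5.8594, -1.3406).
The interval (-5.8594, -1.3406) does not contain 0, so the difference is significant.

significant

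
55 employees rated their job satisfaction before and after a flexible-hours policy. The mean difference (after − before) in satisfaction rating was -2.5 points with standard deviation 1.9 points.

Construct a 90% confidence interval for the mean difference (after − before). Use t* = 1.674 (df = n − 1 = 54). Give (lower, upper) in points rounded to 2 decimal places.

(-2.93, -2.07)

This is a matched-pairs design, so SE = s_d/√n = 1.9/√55 = 0.2562.
Margin = 1.674 × 0.2562 = 0.4289; the interval is -2.5 ± 0.4289 = (-2.93, -2.07).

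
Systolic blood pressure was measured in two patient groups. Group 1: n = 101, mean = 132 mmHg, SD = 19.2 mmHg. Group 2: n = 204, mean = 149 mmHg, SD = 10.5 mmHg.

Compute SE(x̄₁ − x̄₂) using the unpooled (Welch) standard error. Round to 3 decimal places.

Per-group SEs: s₁/√n₁ = 19.2/√101 = 1.9105, s₂/√n₂ = 10.5/√204 = 0.7351.
Unpooled SE of the difference: √(3.65001025 + 0.54037201) = 2.0470.

2.047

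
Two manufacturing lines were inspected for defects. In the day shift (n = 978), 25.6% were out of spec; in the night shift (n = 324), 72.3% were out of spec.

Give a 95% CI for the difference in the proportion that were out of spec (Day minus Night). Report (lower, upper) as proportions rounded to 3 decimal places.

The two standard errors are √(0.2560×0.7440/978) = 0.01396 and √(0.7230×0.2770/324) = 0.02486.
Because the samples are independent, SE_diff = √(0.01396² + 0.02486²) = 0.02851.
Using z* = 1.960 for 95%, ME = 1.960 × 0.02851 = 0.05588.
p̂₁ − p̂₂ = -0.4670; interval -0.4670 ± 0.05588 gives (-0.523, -0.411).

(-0.523, -0.411)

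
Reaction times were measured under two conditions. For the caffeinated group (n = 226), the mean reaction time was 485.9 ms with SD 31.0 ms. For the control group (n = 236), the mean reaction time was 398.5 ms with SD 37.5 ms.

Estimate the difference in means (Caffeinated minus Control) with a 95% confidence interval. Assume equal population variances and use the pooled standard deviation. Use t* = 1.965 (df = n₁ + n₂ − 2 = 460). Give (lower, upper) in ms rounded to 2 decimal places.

Pooled variance s_p² = [225·31.0² + 235·37.5²] / (226+236−2) = 1188.4647, so s_p = 34.4741.
SE_diff = s_p·√(1/n₁ + 1/n₂) = 34.4741·√(1/226 + 1/236) = 3.2085.
t* = 1.965; margin = 1.965 × 3.2085 = 6.3047.
Difference = 485.9 − 398.5 = 87.4000.
87.4000 ± 6.3047 → (81.10, 93.70).

(81.10, 93.70)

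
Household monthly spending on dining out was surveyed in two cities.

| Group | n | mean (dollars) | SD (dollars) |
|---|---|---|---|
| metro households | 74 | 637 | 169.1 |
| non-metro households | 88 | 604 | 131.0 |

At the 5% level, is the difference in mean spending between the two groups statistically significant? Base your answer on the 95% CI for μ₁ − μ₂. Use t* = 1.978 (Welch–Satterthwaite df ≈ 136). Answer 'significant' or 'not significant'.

SE₁ = s₁/√n₁ = 169.1/√74 = 19.6575; SE₂ = 131.0/√88 = 13.9646.
Independent samples, unequal variances: SE_diff = √(SE₁² + SE₂²) = √(386.41730625 + 195.01005316) = 24.1128.
t* = 1.978, so margin of error = 1.978 × 24.1128 = 47.6951.
Difference in means = 637 − 604 = 33.0000.
33.0000 ± 47.6951 → (-14.6951, 80.6951).
The interval (-14.6951, 80.6951) contains 0, so the difference is not significant.

not significant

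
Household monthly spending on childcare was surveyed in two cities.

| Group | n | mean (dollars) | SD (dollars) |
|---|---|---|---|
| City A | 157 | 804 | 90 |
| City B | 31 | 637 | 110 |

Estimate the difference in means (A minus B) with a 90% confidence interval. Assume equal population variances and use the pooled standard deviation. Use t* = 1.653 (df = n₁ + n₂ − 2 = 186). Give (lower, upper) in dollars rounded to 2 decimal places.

(136.62, 197.38)

s_p = √[((n₁−1)s₁² + (n₂−1)s₂²)/(n₁+n₂−2)] = √[(156·90² + 30·110²)/186] = 93.5156.
SE = 93.5156·√(1/157 + 1/31) = 18.3794.
With t* = 1.653, margin = 1.653 × 18.3794 = 30.3811.
x̄₁ − x̄₂ = 804 − 637 = 167.0000; interval 167.0000 ± 30.3811 = (136.62, 197.38).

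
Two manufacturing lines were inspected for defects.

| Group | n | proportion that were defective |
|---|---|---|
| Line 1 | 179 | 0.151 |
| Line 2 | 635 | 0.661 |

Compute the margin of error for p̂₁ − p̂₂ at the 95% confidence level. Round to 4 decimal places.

0.0641

The two standard errors are √(0.1510×0.8490/179) = 0.02676 and √(0.6610×0.3390/635) = 0.01879.
Because the samples are independent, SE_diff = √(0.02676² + 0.01879²) = 0.03270.
Using z* = 1.960 for 95%, ME = 1.960 × 0.03270 = 0.06409.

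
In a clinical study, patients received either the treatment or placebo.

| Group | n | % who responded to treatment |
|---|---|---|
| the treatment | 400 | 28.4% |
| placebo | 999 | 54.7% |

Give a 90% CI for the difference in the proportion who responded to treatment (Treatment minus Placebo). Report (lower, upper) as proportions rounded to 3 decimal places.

SE₁ = √(p̂₁(1−p̂₁)/n₁) = √(0.2840·0.7160/400) = 0.02255; SE₂ = √(0.5470·0.4530/999) = 0.01575.
Independent samples: SE of the difference = √(SE₁² + SE₂²) = √(0.0005085025 + 0.0002480625) = 0.02751.
z* for 90% confidence is 1.645, so the margin of error is 1.645 × 0.02751 = 0.04525.
Point estimate p̂₁ − p̂₂ = 0.2840 − 0.5470 = -0.2630.
-0.2630 ± 0.04525 → (-0.308, -0.218).

(-0.308, -0.218)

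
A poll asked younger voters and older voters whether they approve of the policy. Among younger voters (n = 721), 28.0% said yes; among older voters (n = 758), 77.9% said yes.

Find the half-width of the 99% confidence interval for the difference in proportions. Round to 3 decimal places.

The two standard errors are √(0.2800×0.7200/721) = 0.01672 and √(0.7790×0.2210/758) = 0.01507.
Because the samples are independent, SE_diff = √(0.01672² + 0.01507²) = 0.02251.
Using z* = 2.576 for 99%, ME = 2.576 × 0.02251 = 0.05799.

0.058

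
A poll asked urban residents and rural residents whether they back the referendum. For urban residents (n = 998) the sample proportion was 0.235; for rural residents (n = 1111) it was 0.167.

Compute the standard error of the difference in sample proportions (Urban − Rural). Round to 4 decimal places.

The two standard errors are √(0.2350×0.7650/998) = 0.01342 and √(0.1670×0.8330/1111) = 0.01119.
Because the samples are independent, SE_diff = √(0.01342² + 0.01119²) = 0.01747.

0.0175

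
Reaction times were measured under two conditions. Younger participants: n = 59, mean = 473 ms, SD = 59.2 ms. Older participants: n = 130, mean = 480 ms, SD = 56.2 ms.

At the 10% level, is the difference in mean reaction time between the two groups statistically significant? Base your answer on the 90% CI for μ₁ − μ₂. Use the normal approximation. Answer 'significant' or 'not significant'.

Per-group SEs: s₁/√n₁ = 59.2/√59 = 7.7072, s₂/√n₂ = 56.2/√130 = 4.9291.
Unpooled SE of the difference: √(59.40093184 + 24.29602681) = 9.1486.
Margin of error = z* · SE = 1.645 × 9.1486 = 15.0494.
x̄₁ − x̄₂ = 473 − 480 = -7.0000.
CI: -7.0000 ± 15.0494 = (-22.0494, 8.0494).
The interval (-22.0494, 8.0494) contains 0, so the difference is not significant.

not significant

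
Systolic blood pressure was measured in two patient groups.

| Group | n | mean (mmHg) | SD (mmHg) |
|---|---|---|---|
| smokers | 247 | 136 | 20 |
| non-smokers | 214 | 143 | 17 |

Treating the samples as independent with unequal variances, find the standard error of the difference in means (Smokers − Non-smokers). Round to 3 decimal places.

Standard errors of each mean: 20/√247 = 1.2726 and 17/√214 = 1.1621.
SE(x̄₁ − x̄₂) = √(1.2726² + 1.1621²) = 1.7234 for independent samples with unequal variances.

1.723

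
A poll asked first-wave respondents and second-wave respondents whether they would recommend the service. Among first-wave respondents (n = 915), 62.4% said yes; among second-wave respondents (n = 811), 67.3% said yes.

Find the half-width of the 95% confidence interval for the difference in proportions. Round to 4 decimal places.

The two standard errors are √(0.6240×0.3760/915) = 0.01601 and √(0.6730×0.3270/811) = 0.01647.
Because the samples are independent, SE_diff = √(0.01601² + 0.01647²) = 0.02297.
Using z* = 1.960 for 95%, ME = 1.960 × 0.02297 = 0.04502.

0.0450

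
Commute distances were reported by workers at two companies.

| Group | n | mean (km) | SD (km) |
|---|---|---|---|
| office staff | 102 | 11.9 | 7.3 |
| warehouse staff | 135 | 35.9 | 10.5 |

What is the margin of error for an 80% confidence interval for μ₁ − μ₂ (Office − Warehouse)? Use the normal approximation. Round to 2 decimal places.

1.48

Standard errors of each mean: 7.3/√102 = 0.7228 and 10.5/√135 = 0.9037.
SE(x̄₁ − x̄₂) = √(0.7228² + 0.9037²) = 1.1572 for independent samples with unequal variances.
With z* = 1.282, the margin is 1.282 × 1.1572 = 1.4835.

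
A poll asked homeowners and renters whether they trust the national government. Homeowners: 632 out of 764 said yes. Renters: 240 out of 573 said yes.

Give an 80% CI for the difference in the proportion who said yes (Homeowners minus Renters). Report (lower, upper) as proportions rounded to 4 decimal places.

p̂₁ = 632/764 = 0.8272 and p̂₂ = 240/573 = 0.4188.
SE₁ = √(p̂₁(1−p̂₁)/n₁) = √(0.8272·0.1728/764) = 0.01368; SE₂ = √(0.4188·0.5812/573) = 0.02061.
Independent samples: SE of the difference = √(SE₁² + SE₂²) = √(0.0001871424 + 0.0004247721) = 0.02474.
z* for 80% confidence is 1.282, so the margin of error is 1.282 × 0.02474 = 0.03172.
Point estimate p̂₁ − p̂₂ = 0.8272 − 0.4188 = 0.4084.
0.4084 ± 0.03172 → (0.3767, 0.4401).

(0.3767, 0.4401)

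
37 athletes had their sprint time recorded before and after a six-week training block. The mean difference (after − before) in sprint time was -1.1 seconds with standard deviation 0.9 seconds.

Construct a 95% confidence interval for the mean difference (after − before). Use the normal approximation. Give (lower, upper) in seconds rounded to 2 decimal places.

(-1.39, -0.81)

Paired design: SE = s_d/√n = 0.9/√37 = 0.1480.
z* = 1.960; margin of error = 1.960 × 0.1480 = 0.2901.
-1.1 ± 0.2901 → (-1.39, -0.81).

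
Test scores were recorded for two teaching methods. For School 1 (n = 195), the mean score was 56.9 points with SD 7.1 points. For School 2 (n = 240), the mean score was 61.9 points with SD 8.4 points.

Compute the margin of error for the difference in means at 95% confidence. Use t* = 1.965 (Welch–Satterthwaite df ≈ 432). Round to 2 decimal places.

SE₁ = s₁/√n₁ = 7.1/√195 = 0.5084; SE₂ = 8.4/√240 = 0.5422.
Independent samples, unequal variances: SE_diff = √(SE₁² + SE₂²) = √(0.25847056 + 0.29398084) = 0.7433.
t* = 1.965, so margin of error = 1.965 × 0.7433 = 1.4606.

1.46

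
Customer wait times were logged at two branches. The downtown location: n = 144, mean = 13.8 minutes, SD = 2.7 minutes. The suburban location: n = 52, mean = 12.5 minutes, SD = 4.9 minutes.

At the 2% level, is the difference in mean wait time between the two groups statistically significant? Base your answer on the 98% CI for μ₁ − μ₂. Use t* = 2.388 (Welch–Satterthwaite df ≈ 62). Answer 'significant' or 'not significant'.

not significant

Standard errors of each mean: 2.7/√144 = 0.2250 and 4.9/√52 = 0.6795.
SE(x̄₁ − x̄₂) = √(0.2250² + 0.6795²) = 0.7158 for independent samples with unequal variances.
With t* = 2.388, the margin is 2.388 × 0.7158 = 1.7093.
x̄₁ − x̄₂ = 13.8 − 12.5 = 1.3000; the interval is 1.3000 ± 1.7093 = (-0.4093, 3.0093).
The interval (-0.4093, 3.0093) contains 0, so the difference is not significant.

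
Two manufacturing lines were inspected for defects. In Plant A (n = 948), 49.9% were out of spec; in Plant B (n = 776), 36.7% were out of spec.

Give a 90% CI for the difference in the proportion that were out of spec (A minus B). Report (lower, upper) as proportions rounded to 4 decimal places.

(0.0930, 0.1710)

The two standard errors are √(0.4990×0.5010/948) = 0.01624 and √(0.3670×0.6330/776) = 0.01730.
Because the samples are independent, SE_diff = √(0.01624² + 0.01730²) = 0.02373.
Using z* = 1.645 for 90%, ME = 1.645 × 0.02373 = 0.03904.
p̂₁ − p̂₂ = 0.1320; interval 0.1320 ± 0.03904 gives (0.0930, 0.1710).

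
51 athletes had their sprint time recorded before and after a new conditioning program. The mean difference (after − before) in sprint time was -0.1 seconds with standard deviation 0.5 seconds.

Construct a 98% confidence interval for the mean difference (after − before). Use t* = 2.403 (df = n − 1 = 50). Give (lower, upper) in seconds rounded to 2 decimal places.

(-0.27, 0.07)

Paired design: SE = s_d/√n = 0.5/√51 = 0.0700.
t* = 2.403; margin of error = 2.403 × 0.0700 = 0.1682.
-0.1 ± 0.1682 → (-0.27, 0.07).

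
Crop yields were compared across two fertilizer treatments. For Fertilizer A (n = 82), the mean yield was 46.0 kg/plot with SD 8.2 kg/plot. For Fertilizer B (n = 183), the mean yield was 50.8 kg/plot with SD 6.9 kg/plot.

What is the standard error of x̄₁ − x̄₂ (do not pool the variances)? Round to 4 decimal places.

Standard errors of each mean: 8.2/√82 = 0.9055 and 6.9/√183 = 0.5101.
SE(x̄₁ − x̄₂) = √(0.9055² + 0.5101²) = 1.0393 for independent samples with unequal variances.

1.0393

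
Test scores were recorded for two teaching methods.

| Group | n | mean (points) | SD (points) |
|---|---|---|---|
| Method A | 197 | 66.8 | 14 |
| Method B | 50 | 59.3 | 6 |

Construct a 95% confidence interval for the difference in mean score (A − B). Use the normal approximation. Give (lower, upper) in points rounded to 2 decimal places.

(4.93, 10.07)

Per-group SEs: s₁/√n₁ = 14/√197 = 0.9975, s₂/√n₂ = 6/√50 = 0.8485.
Unpooled SE of the difference: √(0.99500625 + 0.71995225) = 1.3096.
Margin of error = z* · SE = 1.960 × 1.3096 = 2.5668.
x̄₁ − x̄₂ = 66.8 − 59.3 = 7.5000.
CI: 7.5000 ± 2.5668 = (4.93, 10.07).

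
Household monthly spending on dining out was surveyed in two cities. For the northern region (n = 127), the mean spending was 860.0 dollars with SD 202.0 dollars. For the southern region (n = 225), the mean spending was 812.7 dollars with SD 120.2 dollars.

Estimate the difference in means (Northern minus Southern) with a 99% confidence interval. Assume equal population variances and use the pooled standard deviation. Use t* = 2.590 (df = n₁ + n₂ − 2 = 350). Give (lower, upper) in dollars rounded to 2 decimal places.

s_p = √[((n₁−1)s₁² + (n₂−1)s₂²)/(n₁+n₂−2)] = √[(126·202.0² + 224·120.2²)/350] = 154.7132.
SE = 154.7132·√(1/127 + 1/225) = 17.1714.
With t* = 2.590, margin = 2.590 × 17.1714 = 44.4739.
x̄₁ − x̄₂ = 860.0 − 812.7 = 47.3000; interval 47.3000 ± 44.4739 = (2.83, 91.77).

(2.83, 91.77)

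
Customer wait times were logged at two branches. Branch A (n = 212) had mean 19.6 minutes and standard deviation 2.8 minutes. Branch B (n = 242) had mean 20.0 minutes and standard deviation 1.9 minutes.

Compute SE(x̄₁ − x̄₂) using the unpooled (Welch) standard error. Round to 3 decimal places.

Per-group SEs: s₁/√n₁ = 2.8/√212 = 0.1923, s₂/√n₂ = 1.9/√242 = 0.1221.
Unpooled SE of the difference: √(0.03697929 + 0.01490841) = 0.2278.

0.228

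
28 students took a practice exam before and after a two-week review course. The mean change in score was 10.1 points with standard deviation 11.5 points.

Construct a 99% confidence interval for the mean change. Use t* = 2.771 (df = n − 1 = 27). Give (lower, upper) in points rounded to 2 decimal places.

(4.08, 16.12)

This is a matched-pairs design, so SE = s_d/√n = 11.5/√28 = 2.1733.
Margin = 2.771 × 2.1733 = 6.0222; the interval is 10.1 ± 6.0222 = (4.08, 16.12).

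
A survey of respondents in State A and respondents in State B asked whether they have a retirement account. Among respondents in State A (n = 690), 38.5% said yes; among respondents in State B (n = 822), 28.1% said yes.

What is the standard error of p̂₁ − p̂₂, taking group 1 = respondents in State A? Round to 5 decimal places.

0.02427

Each SE is √(p̂(1−p̂)/n): √(0.3850·0.6150/690) = 0.01852 and √(0.2810·0.7190/822) = 0.01568.
SE(p̂₁ − p̂₂) = √(SE₁² + SE₂²) = √(0.0003429904 + 0.0002458624) = 0.02427, since the two samples are independent.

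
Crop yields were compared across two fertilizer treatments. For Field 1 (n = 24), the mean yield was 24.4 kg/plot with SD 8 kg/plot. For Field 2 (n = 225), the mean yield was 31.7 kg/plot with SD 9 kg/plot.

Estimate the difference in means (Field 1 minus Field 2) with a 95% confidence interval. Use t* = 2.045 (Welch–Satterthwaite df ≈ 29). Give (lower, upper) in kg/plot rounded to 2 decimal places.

(-10.86, -3.74)

Per-group SEs: s₁/√n₁ = 8/√24 = 1.6330, s₂/√n₂ = 9/√225 = 0.6000.
Unpooled SE of the difference: √(2.666689 + 0.36) = 1.7397.
Margin of error = t* · SE = 2.045 × 1.7397 = 3.5577.
x̄₁ − x̄₂ = 24.4 − 31.7 = -7.3000.
CI: -7.3000 ± 3.5577 = (-10.86, -3.74).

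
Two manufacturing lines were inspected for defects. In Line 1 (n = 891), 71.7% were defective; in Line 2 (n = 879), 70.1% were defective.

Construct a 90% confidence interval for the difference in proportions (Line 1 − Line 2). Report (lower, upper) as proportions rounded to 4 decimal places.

(-0.0195, 0.0515)

Each SE is √(p̂(1−p̂)/n): √(0.7170·0.2830/891) = 0.01509 and √(0.7010·0.2990/879) = 0.01544.
SE(p̂₁ − p̂₂) = √(SE₁² + SE₂²) = √(0.0002277081 + 0.0002383936) = 0.02159, since the two samples are independent.
At 90% confidence z* = 1.645; margin = 1.645 × 0.02159 = 0.03552.
The difference is 0.7170 − 0.7010 = 0.0160, so the interval is 0.0160 ± 0.03552 = (-0.0195, 0.0515).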